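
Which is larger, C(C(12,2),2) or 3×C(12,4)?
C(C(12,2),2)

Working:
C(C(12,2),2)=2,145, 3×C(12,4)=1,485.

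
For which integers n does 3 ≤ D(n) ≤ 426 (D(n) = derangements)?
Using D(n) = (n−1)[D(n−1) + D(n−2)] with D(1)=0, D(2)=1: D(3)=2; D(4)=9; D(5)=44; D(6)=265; D(7)=1,854. So valid n = 4, 5, 6.
Final answer: 4, 5, 6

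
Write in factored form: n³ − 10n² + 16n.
n(n − 2)(n − 8)

Working:
n³ − 10n² + 16n = n(n² − 10n + 16) = n(n − 2)(n − 8).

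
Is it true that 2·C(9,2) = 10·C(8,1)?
False
Absorption identity k·C(n,k) = n·C(n-1,k-1). LHS = 2·36 = 72; RHS = 10·8 = 80.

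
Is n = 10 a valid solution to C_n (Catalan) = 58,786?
No

Solution: C_10 = C(20,10)/(10+1) = 184,756/11 = 16,796, which does not equal 58,786.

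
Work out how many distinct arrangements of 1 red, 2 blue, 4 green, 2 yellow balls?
3,780

Reasoning: Multinomial: 9!/(1! × 2! × 4! × 2!) = 3,780.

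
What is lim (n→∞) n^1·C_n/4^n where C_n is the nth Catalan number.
0

Explanation: C_n ~ 4^n/(n^(3/2)√π), so n^1·C_n/4^n ~ n^(1 − 3/2)/√π → 0.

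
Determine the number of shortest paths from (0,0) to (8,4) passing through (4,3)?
175
To (4,3): C(7,4)=35. From there: C(5,4)=5. Total: 175.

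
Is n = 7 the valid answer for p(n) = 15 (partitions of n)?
Pentagonal recurrence p(n) = p(n−1) + p(n−2) − p(n−5) − p(n−7) + …: p(7) = p(6) + p(5) − p(2) − p(0) = 11 + 7 − 2 − 1 = 15, which equals 15.

Answer: Yes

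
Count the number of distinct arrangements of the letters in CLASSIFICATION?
Word has 14 letters (C=2, L=1, A=2, S=2, I=3, F=1, T=1, O=1, N=1). Arrangements: 14!/Π(k!) = 1,816,214,400.

Answer: 1,816,214,400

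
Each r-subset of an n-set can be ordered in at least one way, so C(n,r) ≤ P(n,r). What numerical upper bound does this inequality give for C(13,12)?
6,227,020,800

Solution: P(13,12) = 13·12·11·10·9·8·7·6·5·4·3·2 = 6,227,020,800, so C(13,12) ≤ 6,227,020,800. (The bound is loose by a factor of 12! = 479,001,600: C(13,12) = 6,227,020,800/479,001,600 = 13.)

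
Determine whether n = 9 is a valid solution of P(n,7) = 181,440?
P(9,7) = 9·8·7·6·5·4·3 = 181,440, which equals 181,440.
Final answer: Yes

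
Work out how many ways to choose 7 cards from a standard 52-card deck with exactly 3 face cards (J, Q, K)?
20,105,800

Explanation: 12 face cards and 40 non-face cards: C(12,3) × C(40,4) = 220 × 91,390 = 20,105,800.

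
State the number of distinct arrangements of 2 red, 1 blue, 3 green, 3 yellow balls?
5,040

Working:
Multinomial: 9!/(2! × 1! × 3! × 3!) = 5,040.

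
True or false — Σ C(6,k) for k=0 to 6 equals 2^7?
False

Solution: Binomial theorem: Σ C(6,k) = (1+1)^6 = 2^6 = 64; RHS 2^7 = 128.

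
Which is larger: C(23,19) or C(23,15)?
C(23,15)

Solution: C(23,19)=8,855, C(23,15)=490,314.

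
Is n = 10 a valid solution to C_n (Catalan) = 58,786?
No

Solution: C_10 = C(20,10)/(10+1) = 184,756/11 = 16,796, which does not equal 58,786.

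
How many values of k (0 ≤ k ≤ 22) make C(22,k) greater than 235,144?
7

Reasoning: Row 22 is unimodal and symmetric about k=22/2. C(22,7)=170,544 ≤ 235,144; C(22,8)=319,770 > 235,144; by symmetry C(22,k) > 235,144 for k = 8..14. That's 14 - 8 + 1 = 7 values.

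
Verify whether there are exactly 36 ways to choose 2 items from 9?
True

C(9,2) = 36.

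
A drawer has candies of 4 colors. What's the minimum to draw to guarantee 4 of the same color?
13

Explanation: Worst case: 3 of each = 12. One more: 13.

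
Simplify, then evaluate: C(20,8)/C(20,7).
C(n,k+1)/C(n,k) = (n−k)/(k+1). Here (20−7)/(7+1) = 13/8 = 13/8.
Final answer: 13/8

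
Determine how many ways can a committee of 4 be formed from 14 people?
1,001

Solution: C(14,4) = 14! / (4! × (14-4)!)
         = 14! / (4! × 10!)
         = 1,001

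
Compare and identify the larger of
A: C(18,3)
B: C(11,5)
A

Solution: A=C(18,3)=816, B=C(11,5)=462.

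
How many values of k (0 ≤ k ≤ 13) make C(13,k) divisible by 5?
2

Solution: Checking C(13,k) mod 5 for k = 0..13: divisible at k = 4, 9. That's 2 values.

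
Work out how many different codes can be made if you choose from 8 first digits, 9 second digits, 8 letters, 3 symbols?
1,728
By the multiplication principle: 8 × 9 × 8 × 3 = 1,728.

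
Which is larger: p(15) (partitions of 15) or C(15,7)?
Pentagonal recurrence p(n) = p(n−1) + p(n−2) − p(n−5) − p(n−7) + …: p(15) = p(14) + p(13) − p(10) − p(8) + p(3) + p(0) = 135 + 101 − 42 − 22 + 3 + 1 = 176; C(15,7) = 6,435.
Final answer: C(15,7)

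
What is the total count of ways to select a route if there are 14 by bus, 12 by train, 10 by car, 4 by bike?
By the addition principle: 14 + 12 + 10 + 4 = 40.
Final answer: 40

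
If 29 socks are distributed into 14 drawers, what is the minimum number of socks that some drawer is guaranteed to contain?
3

Solution: Pigeonhole: ⌈29/14⌉ = 3.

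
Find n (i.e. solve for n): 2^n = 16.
4

Solution: 2^4 = 16, so n = 4.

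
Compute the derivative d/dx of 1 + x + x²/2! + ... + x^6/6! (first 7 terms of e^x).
Differentiating term by term gives the first 6 terms of e^x.

Answer: 1 + x + x²/2! + ... + x^5/5!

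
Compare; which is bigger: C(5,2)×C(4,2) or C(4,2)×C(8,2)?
C(4,2)×C(8,2)

Explanation: C(5,2)×C(4,2)=60, C(4,2)×C(8,2)=168.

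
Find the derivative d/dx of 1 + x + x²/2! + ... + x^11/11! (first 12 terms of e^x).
1 + x + x²/2! + ... + x^10/10!

Solution: Differentiating term by term gives the first 11 terms of e^x.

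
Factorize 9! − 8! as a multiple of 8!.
9! − 8! = 9·8! − 8! = (9 − 1)·8! = 8 × 8! = 322,560.

Answer: 8 × 8! = 322,560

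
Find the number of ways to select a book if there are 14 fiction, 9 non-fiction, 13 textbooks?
36

Solution: By the addition principle: 14 + 9 + 13 = 36.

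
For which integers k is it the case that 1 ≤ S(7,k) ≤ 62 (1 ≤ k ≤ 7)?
1, 6, 7
S(7,1)=1; S(7,2)=63; S(7,3)=301; S(7,4)=350; S(7,5)=140; S(7,6)=21; S(7,7)=1. So valid k = 1, 6, 7.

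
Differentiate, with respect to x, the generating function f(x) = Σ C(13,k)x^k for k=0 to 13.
Σ k·C(13,k)x^(k-1) for k=1 to 13

Reasoning: Term-by-term differentiation gives Σ k·C(13,k)x^{k-1} for k=1 to 13.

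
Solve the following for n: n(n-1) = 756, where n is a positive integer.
n² − n − 756 = 0, so n = (1 ± √(1 + 4·756))/2 = (1 ± √3,025)/2 = (1 ± 55)/2, i.e. n = 28 or n = -27. Taking the positive root, n = 28 (check: 28×27 = 756).

Answer: 28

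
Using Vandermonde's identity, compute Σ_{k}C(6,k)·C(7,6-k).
= C(6+7,6) = C(13,6) = 1,716.

Answer: 1,716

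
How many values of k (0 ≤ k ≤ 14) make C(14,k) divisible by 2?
Checking C(14,k) mod 2 for k = 0..14: divisible at k = 1, 3, 5, 7, 9, 11, 13. That's 7 values.
Final answer: 7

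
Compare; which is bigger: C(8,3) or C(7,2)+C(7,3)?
Equal

Solution: By Pascal's identity: C(8,3) = C(7,2)+C(7,3) = 56. Equal.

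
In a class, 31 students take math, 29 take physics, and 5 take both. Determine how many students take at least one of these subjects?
55
|A∪B| = |A|+|B|-|A∩B| = 31+29-5 = 55.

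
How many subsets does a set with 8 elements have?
256

Solution: Each element can be included or excluded: 2^8 = 256.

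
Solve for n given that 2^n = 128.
7

2^7 = 128, so n = 7.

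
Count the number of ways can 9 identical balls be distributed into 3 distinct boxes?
55

Working:
C(9+3-1, 3-1) = C(11, 2) = 55.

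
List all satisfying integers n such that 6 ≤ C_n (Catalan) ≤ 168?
4, 5, 6

Explanation: C_3=5; C_4=14; C_5=42; C_6=132; C_7=429. So valid n = 4, 5, 6.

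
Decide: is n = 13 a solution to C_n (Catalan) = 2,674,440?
C_13 = C(26,13)/(13+1) = 10,400,600/14 = 742,900, which does not equal 2,674,440.
Final answer: No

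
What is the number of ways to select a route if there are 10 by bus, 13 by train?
23

Reasoning: By the addition principle: 10 + 13 = 23.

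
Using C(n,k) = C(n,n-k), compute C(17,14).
C(17,14) = C(17,3) = 680.

Answer: 680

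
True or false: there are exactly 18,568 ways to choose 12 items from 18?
False

C(18,12) = 18,564 ≠ 18568.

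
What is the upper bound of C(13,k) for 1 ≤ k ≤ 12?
C(13,k) is maximised at the centre of the row: C(13,6) = 1,716.
Final answer: 1,716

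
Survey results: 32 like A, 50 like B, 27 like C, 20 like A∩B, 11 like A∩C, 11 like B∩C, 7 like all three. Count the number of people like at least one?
|A∪B∪C| = 32+50+27-20-11-11+7 = 74.
Final answer: 74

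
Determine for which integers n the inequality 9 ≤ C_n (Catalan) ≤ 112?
4, 5

C_3=5; C_4=14; C_5=42; C_6=132. So valid n = 4, 5.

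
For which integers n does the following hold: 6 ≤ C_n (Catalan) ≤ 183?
4, 5, 6

C_3=5; C_4=14; C_5=42; C_6=132; C_7=429. So valid n = 4, 5, 6.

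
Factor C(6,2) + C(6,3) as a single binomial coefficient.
C(7,3)
By Pascal's identity: C(6,2) + C(6,3) = C(7,3) = 35.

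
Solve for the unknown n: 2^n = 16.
4
2^4 = 16, so n = 4.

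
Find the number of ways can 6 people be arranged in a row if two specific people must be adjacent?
240

Explanation: Treat pair as unit: (6-1)! arrangements × 2 internal orders = 240.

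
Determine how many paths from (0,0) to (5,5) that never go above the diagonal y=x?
42

Explanation: Counted by the Catalan number C_5: C_5 = C(10,5)/(5+1) = 252/6 = 42.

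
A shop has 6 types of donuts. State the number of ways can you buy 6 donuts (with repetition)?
462

Solution: Stars and bars: C(6+6-1, 6) = C(11, 6) = 462.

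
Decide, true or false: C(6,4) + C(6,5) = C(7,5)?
Pascal's identity: LHS = 15 + 6 = 21; RHS = C(7,5) = 21. Both sides agree, so the statement holds.

Answer: True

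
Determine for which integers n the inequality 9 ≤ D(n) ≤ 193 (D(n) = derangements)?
4, 5

Explanation: Using D(n) = (n−1)[D(n−1) + D(n−2)] with D(1)=0, D(2)=1: D(3)=2; D(4)=9; D(5)=44; D(6)=265. So valid n = 4, 5.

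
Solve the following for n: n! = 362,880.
9

Reasoning: n! is strictly increasing. 7! = 5,040, 8! = 40,320, 9! = 362,880 ✓. So n = 9.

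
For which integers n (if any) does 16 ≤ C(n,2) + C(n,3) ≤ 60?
5, 6, 7

Explanation: C(4,2)+C(4,3)=10; C(5,2)+C(5,3)=20; C(6,2)+C(6,3)=35; C(7,2)+C(7,3)=56; C(8,2)+C(8,3)=84. So valid n = 5, 6, 7.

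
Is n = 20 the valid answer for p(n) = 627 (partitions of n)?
Pentagonal recurrence p(n) = p(n−1) + p(n−2) − p(n−5) − p(n−7) + …: p(20) = p(19) + p(18) − p(15) − p(13) + p(8) + p(5) = 490 + 385 − 176 − 101 + 22 + 7 = 627, which equals 627.
Final answer: Yes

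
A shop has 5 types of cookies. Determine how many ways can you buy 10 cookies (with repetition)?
1,001

Working:
Stars and bars: C(10+5-1, 10) = C(14, 10) = 1,001.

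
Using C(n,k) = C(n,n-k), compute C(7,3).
35

Solution: C(7,3) = C(7,4) = 35.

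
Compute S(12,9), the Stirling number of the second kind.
22,275

Explanation: Using the Stirling recurrence: S(n,k) = k·S(n-1,k) + S(n-1,k-1)
S(12,9) = 9·S(11,9) + S(11,8)
         = 9·1155 + 11880
         = 10395 + 11880
         = 22,275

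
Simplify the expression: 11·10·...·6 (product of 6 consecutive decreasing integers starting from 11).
332,640

Solution: This is P(11,6) = 11!/(5)! = 332,640.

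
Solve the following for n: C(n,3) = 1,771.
23

Reasoning: C(n,3) = n(n−1)(n−2)/3! is increasing in n, and n(n−1)(n−2) = 3!·1,771 = 10,626 ≈ (n−1)^3 gives n ≈ 23.0. Check: C(21,3) = 1,330, C(22,3) = 1,540, C(23,3) = 1,771 ✓. So n = 23.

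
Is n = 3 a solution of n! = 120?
No

Explanation: 3! = 3·2! = 3·2 = 6, which does not equal 120.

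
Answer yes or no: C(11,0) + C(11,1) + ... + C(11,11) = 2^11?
Binomial theorem with x = y = 1: Σ C(11,i) = (1+1)^11 = 2^11 = 2,048. The statement holds.

Answer: Yes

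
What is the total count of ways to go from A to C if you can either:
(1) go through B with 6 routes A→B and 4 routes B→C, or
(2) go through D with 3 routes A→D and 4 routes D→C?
36

Route via B: 6×4=24. Route via D: 3×4=12. Total: 36.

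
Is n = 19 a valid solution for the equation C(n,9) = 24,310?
No

C(19,9) = 19·18·17·16·15·14·13·12·11/9! = 33,522,128,640/362,880 = 92,378, which does not equal 24,310.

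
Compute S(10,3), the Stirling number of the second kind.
Using the Stirling recurrence: S(n,k) = k·S(n-1,k) + S(n-1,k-1)
S(10,3) = 3·S(9,3) + S(9,2)
         = 3·3025 + 255
         = 9075 + 255
         = 9,330
Final answer: 9,330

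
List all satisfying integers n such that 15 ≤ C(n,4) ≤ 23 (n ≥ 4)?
6

Solution: C(5,4)=5; C(6,4)=15; C(7,4)=35. So valid n = 6.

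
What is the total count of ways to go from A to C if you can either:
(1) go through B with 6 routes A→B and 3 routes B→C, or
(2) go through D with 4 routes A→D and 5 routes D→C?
Route via B: 6×3=18. Route via D: 4×5=20. Total: 38.

Answer: 38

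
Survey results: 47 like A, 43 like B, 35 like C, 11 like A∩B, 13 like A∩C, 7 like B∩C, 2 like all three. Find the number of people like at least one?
96

Explanation: |A∪B∪C| = 47+43+35-11-13-7+2 = 96.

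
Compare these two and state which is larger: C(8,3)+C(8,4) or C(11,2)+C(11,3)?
C(11,2)+C(11,3)
First=126, Second=220.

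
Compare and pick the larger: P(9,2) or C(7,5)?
P(9,2)

Explanation: P(9,2)=72, C(7,5)=21.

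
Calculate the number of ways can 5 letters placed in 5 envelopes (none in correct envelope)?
44

Explanation: Using D(n) = (n-1)[D(n-1) + D(n-2)]:
D(5) = (5-1) × [D(4) + D(3)]
      = 4 × [9 + 2]
      = 4 × 11
      = 44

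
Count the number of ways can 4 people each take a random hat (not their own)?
9

Explanation: Using D(n) = (n-1)[D(n-1) + D(n-2)]:
D(4) = (4-1) × [D(3) + D(2)]
      = 3 × [2 + 1]
      = 3 × 3
      = 9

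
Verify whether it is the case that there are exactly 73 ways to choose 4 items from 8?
False
C(8,4) = 70 ≠ 73.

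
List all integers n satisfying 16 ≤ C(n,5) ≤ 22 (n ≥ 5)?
7

C(6,5)=6; C(7,5)=21; C(8,5)=56. So valid n = 7.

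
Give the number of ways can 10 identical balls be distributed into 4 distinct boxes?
C(10+4-1, 4-1) = C(13, 3) = 286.

Answer: 286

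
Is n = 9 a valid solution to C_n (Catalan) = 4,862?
Yes

Solution: C_9 = C(18,9)/(9+1) = 48,620/10 = 4,862, which equals 4,862.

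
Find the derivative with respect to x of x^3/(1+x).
(3x^2(1+x) - x^3)/(1+x)²

Quotient rule: [3x^{2}(1+x) - x^3]/(1+x)².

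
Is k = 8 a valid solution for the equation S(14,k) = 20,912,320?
Yes

Solution: S(14,8) = 8·S(13,8) + S(13,7) = 8·1,899,612 + 5,715,424 = 20,912,320, which equals 20,912,320.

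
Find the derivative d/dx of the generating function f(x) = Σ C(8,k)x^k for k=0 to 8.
Term-by-term differentiation gives Σ k·C(8,k)x^{k-1} for k=1 to 8.
Final answer: Σ k·C(8,k)x^(k-1) for k=1 to 8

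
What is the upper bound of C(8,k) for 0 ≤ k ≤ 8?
70

Explanation: Maximum at k = 4: C(8,4) = 70.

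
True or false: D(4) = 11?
Derangements of 4 elements: D(4) = (4-1)·[D(3) + D(2)] = 3·[2 + 1] = 9.
Final answer: False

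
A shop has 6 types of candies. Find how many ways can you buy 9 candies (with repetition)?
Stars and bars: C(9+6-1, 9) = C(14, 9) = 2,002.

Answer: 2,002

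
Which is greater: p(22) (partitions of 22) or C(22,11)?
C(22,11)

Reasoning: Pentagonal recurrence p(n) = p(n−1) + p(n−2) − p(n−5) − p(n−7) + …: p(22) = p(21) + p(20) − p(17) − p(15) + p(10) + p(7) − p(0) = 792 + 627 − 297 − 176 + 42 + 15 − 1 = 1,002; C(22,11) = 705,432.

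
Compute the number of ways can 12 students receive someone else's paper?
Using D(n) = (n-1)[D(n-1) + D(n-2)]:
D(12) = (12-1) × [D(11) + D(10)]
      = 11 × [14684570 + 1334961]
      = 11 × 16019531
      = 176,214,841

Answer: 176,214,841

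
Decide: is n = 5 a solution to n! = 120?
Yes

Explanation: 5! = 5·4! = 5·24 = 120, which equals 120.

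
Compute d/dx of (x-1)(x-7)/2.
d/dx[(x-1)(x-7)] = (x-7) + (x-1) = 2x - 8. Dividing by 2 gives (2x - 8)/2.
Final answer: (2x - 8)/2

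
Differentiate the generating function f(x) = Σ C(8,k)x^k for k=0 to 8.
Σ k·C(8,k)x^(k-1) for k=1 to 8

Solution: Term-by-term differentiation gives Σ k·C(8,k)x^{k-1} for k=1 to 8.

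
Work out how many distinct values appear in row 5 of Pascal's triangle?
Row 5 has entries C(5,0)..C(5,5); by symmetry C(5,k)=C(5,5-k), giving 3 distinct values.
Final answer: 3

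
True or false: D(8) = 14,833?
Derangements of 8 elements: D(8) = (8-1)·[D(7) + D(6)] = 7·[1,854 + 265] = 14,833.
Final answer: True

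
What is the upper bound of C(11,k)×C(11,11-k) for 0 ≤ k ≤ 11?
C(11,k)·C(11,11-k) = C(11,k)², maximised at the centre k = 5: C(11,5)² = 213,444.
Final answer: 213,444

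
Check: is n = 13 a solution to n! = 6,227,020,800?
Yes

Reasoning: 13! = 13·12! = 13·479,001,600 = 6,227,020,800, which equals 6,227,020,800.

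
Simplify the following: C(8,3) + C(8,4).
By Pascal's identity: C(9,4) = 126.

Answer: 126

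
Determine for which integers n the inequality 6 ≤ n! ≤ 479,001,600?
3, 4, 5, 6, 7, 8, 9, 10, 11, 12

n! is strictly increasing; 3! = 6 and 12! = 479,001,600, so valid n = 3, 4, 5, 6, 7, 8, 9, 10, 11, 12.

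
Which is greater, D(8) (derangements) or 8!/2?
8!/2
D(8) = (8-1)·[D(7) + D(6)] = 7·[1,854 + 265] = 14,833; 8!/2 = 40,320/2 = 20,160.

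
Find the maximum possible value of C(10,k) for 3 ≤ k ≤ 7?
C(10,k) is maximised at the centre of the row: C(10,5) = 252.
Final answer: 252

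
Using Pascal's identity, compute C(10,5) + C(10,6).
C(10,5) + C(10,6) = C(11,6) = 462.
Final answer: 462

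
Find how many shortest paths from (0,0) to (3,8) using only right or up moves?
165
Choose 3 rights from 11 moves: C(11,3) = 165.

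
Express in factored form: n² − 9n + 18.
Seek roots whose sum is 9 and product is 18: (3, 6). So n² − 9n + 18 = (n − 3)(n − 6).

Answer: (n − 3)(n − 6)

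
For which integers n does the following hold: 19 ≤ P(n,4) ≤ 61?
4

Working:
P(3,4)=0; P(4,4)=24; P(5,4)=120. So valid n = 4.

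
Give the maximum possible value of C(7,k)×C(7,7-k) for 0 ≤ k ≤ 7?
C(7,k)·C(7,7-k) = C(7,k)², maximised at the centre k = 3: C(7,3)² = 1,225.
Final answer: 1,225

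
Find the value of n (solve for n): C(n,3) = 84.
9

Reasoning: C(n,3) = n(n−1)(n−2)/3! is increasing in n, and n(n−1)(n−2) = 3!·84 = 504 ≈ (n−1)^3 gives n ≈ 9.0. Check: C(7,3) = 35, C(8,3) = 56, C(9,3) = 84 ✓. So n = 9.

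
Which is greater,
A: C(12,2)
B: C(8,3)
A

Explanation: A=C(12,2)=66, B=C(8,3)=56.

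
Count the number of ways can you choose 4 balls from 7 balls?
C(7,4) = 7! / (4! × (7-4)!)
         = 7! / (4! × 3!)
         = 35
Final answer: 35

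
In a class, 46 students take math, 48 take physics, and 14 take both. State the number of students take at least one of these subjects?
80

Solution: |A∪B| = |A|+|B|-|A∩B| = 46+48-14 = 80.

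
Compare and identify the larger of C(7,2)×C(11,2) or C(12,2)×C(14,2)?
C(12,2)×C(14,2)

Explanation: C(7,2)×C(11,2)=1,155, C(12,2)×C(14,2)=6,006.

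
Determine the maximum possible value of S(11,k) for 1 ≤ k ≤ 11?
246,730

Reasoning: Row S(11,k) for k = 1..11 (via S(n,k) = k·S(n−1,k) + S(n−1,k−1)): 1, 1,023, 28,501, 145,750, 246,730, 179,487, 63,987, 11,880, 1,155, 55, 1. The row is unimodal; maximum at k = 5: 246,730.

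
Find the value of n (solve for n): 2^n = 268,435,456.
28

Explanation: 268,435,456 = 1,024 × 1,024 × 256 = 2^10 × 2^10 × 2^8 = 2^28, so n = 28.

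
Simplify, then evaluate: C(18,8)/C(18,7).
11/8

Explanation: C(n,k+1)/C(n,k) = (n−k)/(k+1). Here (18−7)/(7+1) = 11/8 = 11/8.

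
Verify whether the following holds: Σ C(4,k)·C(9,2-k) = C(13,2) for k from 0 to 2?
True

Vandermonde's identity gives C(13,2) = 78; RHS C(13,2) = 78.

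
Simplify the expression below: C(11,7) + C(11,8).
495
By Pascal's identity: C(12,8) = 495.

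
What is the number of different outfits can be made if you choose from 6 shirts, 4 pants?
24

Explanation: By the multiplication principle: 6 × 4 = 24.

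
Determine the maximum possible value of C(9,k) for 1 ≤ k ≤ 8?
126

Working:
C(9,k) is maximised at the centre of the row: C(9,4) = 126.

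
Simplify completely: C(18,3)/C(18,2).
16/3

Reasoning: C(n,k+1)/C(n,k) = (n−k)/(k+1). Here (18−2)/(2+1) = 16/3 = 16/3.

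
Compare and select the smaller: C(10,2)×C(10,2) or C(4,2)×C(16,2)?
C(4,2)×C(16,2)
C(10,2)×C(10,2)=2,025, C(4,2)×C(16,2)=720.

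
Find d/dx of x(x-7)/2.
d/dx[(x-0)(x-7)] = (x-7) + (x-0) = 2x - 7. Dividing by 2 gives (2x - 7)/2.

Answer: (2x - 7)/2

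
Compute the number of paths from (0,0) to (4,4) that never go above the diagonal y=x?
14

Explanation: Counted by the Catalan number C_4: C_4 = C(8,4)/(4+1) = 70/5 = 14.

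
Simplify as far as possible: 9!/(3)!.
This equals 9×8×...×4 = 60,480.
Final answer: 60,480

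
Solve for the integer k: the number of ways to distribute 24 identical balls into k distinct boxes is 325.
3

Stars and bars: the count is C(24+k−1, k−1), increasing in k. k=2: C(25,1) = 25, k=3: C(26,2) = 325 ✓. So k = 3.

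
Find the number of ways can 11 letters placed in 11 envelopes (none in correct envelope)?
14,684,570

Working:
Using D(n) = (n-1)[D(n-1) + D(n-2)]:
D(11) = (11-1) × [D(10) + D(9)]
      = 10 × [1334961 + 133496]
      = 10 × 1468457
      = 14,684,570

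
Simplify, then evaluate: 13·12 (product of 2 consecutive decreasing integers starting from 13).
This is P(13,2) = 13!/(11)! = 156.

Answer: 156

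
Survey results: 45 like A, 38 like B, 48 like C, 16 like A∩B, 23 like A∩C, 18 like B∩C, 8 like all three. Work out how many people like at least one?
82

Explanation: |A∪B∪C| = 45+38+48-16-23-18+8 = 82.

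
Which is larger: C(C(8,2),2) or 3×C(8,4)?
C(C(8,2),2)=378, 3×C(8,4)=210.

Answer: C(C(8,2),2)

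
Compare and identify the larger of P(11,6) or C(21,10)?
C(21,10)

Reasoning: P(11,6)=332,640, C(21,10)=352,716.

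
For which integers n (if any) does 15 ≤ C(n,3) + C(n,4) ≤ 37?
5, 6

Solution: C(4,3)+C(4,4)=5; C(5,3)+C(5,4)=15; C(6,3)+C(6,4)=35; C(7,3)+C(7,4)=70. So valid n = 5, 6.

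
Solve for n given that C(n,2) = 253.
23

Explanation: C(n,2) = n(n−1)/2! is increasing in n, and n(n−1) = 2!·253 = 506 ≈ (n−0.5)^2 gives n ≈ 23.0. Check: C(21,2) = 210, C(22,2) = 231, C(23,2) = 253 ✓. So n = 23.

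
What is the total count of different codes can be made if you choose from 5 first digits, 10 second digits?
50

Solution: By the multiplication principle: 5 × 10 = 50.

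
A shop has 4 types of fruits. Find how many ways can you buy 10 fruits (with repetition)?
286

Reasoning: Stars and bars: C(10+4-1, 10) = C(13, 10) = 286.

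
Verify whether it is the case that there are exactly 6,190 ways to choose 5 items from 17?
False

Reasoning: C(17,5) = 6,188 ≠ 6190.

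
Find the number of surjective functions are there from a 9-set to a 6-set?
1,905,120

Explanation: Onto functions = 6! × S(9,6)
First compute S(9,6) via recurrence:
Using the Stirling recurrence: S(n,k) = k·S(n-1,k) + S(n-1,k-1)
S(9,6) = 6·S(8,6) + S(8,5)
         = 6·266 + 1050
         = 1596 + 1050
         = 2,646
Then: 720 × 2646 = 1,905,120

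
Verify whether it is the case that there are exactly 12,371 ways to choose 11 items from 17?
C(17,11) = 12,376 ≠ 12371.

Answer: False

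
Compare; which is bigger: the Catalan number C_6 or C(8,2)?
C_6

Working:
C_6 = C(12,6)/(6+1) = 924/7 = 132; C(8,2) = 28.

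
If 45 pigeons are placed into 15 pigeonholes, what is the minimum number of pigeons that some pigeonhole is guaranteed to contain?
Pigeonhole: ⌈45/15⌉ = 3.

Answer: 3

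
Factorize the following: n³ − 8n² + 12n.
n(n − 2)(n − 6)

n³ − 8n² + 12n = n(n² − 8n + 12) = n(n − 2)(n − 6).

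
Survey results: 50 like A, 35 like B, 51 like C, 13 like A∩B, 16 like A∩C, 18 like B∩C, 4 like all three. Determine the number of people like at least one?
93

Explanation: |A∪B∪C| = 50+35+51-13-16-18+4 = 93.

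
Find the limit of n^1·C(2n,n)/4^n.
∞
C(2n,n) ~ 4^n/√(πn), so n^1·C(2n,n)/4^n ~ n^(1 − 1/2)/√π → ∞.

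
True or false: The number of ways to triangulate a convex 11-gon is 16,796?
False
Triangulations of a convex 11-gon are counted by the Catalan number C_9: C_9 = C(18,9)/(9+1) = 48,620/10 = 4,862.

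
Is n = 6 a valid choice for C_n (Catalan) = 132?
Yes

Solution: C_6 = C(12,6)/(6+1) = 924/7 = 132, which equals 132.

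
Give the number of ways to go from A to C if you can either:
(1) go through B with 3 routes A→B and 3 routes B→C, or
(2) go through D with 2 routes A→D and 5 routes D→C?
19

Working:
Route via B: 3×3=9. Route via D: 2×5=10. Total: 19.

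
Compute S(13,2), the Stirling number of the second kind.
4,095

Solution: Using the Stirling recurrence: S(n,k) = k·S(n-1,k) + S(n-1,k-1)
S(13,2) = 2·S(12,2) + S(12,1)
         = 2·2047 + 1
         = 4094 + 1
         = 4,095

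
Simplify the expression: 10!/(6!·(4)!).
210

This is C(10,6) = 210.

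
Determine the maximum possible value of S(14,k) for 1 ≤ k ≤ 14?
63,436,373

Solution: Row S(14,k) for k = 1..14 (via S(n,k) = k·S(n−1,k) + S(n−1,k−1)): 1, 8,191, 788,970, 10,391,745, 40,075,035, 63,436,373, 49,329,280, 20,912,320, 5,135,130, 752,752, 66,066, 3,367, 91, 1. The row is unimodal; maximum at k = 6: 63,436,373.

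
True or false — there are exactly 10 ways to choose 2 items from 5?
True

C(5,2) = 10.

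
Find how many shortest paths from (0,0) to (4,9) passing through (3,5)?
280

Reasoning: To (3,5): C(8,3)=56. From there: C(5,1)=5. Total: 280.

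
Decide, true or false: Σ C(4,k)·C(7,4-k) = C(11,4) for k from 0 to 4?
True
Vandermonde's identity gives C(11,4) = 330; RHS C(11,4) = 330.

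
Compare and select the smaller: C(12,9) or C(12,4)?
C(12,9)

Working:
C(12,9)=220, C(12,4)=495.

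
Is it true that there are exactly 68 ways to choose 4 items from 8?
C(8,4) = 70 ≠ 68.
Final answer: False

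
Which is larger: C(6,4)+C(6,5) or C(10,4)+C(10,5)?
C(10,4)+C(10,5)
First=21, Second=462.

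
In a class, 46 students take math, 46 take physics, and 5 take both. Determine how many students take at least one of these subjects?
87

Reasoning: |A∪B| = |A|+|B|-|A∩B| = 46+46-5 = 87.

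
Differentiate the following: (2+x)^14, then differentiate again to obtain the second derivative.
182(2+x)^12

Solution: First derivative: 14(2+x)^{13}. Second derivative: 14·13·(2+x)^{12} = 182(2+x)^{12}.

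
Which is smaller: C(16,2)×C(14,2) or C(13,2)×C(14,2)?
C(16,2)×C(14,2)=10,920, C(13,2)×C(14,2)=7,098.

Answer: C(13,2)×C(14,2)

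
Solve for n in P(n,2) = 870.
30

Working:
P(n,2) = n(n−1) is increasing in n; n(n−1) ≈ (n−0.5)^2 = 870 gives n ≈ 30.0. Check: P(28,2) = 756, P(29,2) = 812, P(30,2) = 870 ✓. So n = 30.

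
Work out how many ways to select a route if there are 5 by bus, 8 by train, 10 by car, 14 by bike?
37

By the addition principle: 5 + 8 + 10 + 14 = 37.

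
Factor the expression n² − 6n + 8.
(n − 2)(n − 4)

Reasoning: Seek roots whose sum is 6 and product is 8: (2, 4). So n² − 6n + 8 = (n − 2)(n − 4).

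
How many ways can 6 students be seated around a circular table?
120

Explanation: Circular arrangements: (6-1)! = 120.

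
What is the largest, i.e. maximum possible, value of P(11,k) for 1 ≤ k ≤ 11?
P(11,k) increases in k, so maximum at k = 11: 11! = 39,916,800.

Answer: 39,916,800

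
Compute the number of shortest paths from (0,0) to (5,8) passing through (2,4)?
525

To (2,4): C(6,2)=15. From there: C(7,3)=35. Total: 525.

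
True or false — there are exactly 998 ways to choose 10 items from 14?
C(14,10) = 1,001 ≠ 998.

Answer: False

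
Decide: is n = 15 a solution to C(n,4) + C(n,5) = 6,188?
No
C(15,4) + C(15,5) = 1,365 + 3,003 = 4,368, which does not equal 6,188.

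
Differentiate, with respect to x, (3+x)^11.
11(3+x)^10

Solution: Using the power rule: d/dx (3+x)^11 = 11(3+x)^{10}.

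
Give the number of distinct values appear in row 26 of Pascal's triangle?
14

Working:
Row 26 has entries C(26,0)..C(26,26); by symmetry C(26,k)=C(26,26-k), giving 14 distinct values.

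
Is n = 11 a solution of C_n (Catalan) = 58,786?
Yes

Explanation: C_11 = C(22,11)/(11+1) = 705,432/12 = 58,786, which equals 58,786.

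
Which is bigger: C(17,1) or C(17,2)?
C(17,2)

Solution: C(17,1)=17, C(17,2)=136.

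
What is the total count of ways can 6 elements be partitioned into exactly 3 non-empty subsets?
This equals S(6,3), the Stirling number of the 2nd kind.
Using the Stirling recurrence: S(n,k) = k·S(n-1,k) + S(n-1,k-1)
S(6,3) = 3·S(5,3) + S(5,2)
         = 3·25 + 15
         = 75 + 15
         = 90
Final answer: 90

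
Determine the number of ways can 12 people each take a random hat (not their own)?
176,214,841

Reasoning: Using D(n) = (n-1)[D(n-1) + D(n-2)]:
D(12) = (12-1) × [D(11) + D(10)]
      = 11 × [14684570 + 1334961]
      = 11 × 16019531
      = 176,214,841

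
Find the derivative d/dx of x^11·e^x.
(11x^10 + x^11)e^x
Product rule: d/dx[x^11]·e^x + x^11·d/dx[e^x] = 11x^{10}e^x + x^11e^x.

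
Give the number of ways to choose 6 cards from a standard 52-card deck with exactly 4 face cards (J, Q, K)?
386,100

Solution: 12 face cards and 40 non-face cards: C(12,4) × C(40,2) = 495 × 780 = 386,100.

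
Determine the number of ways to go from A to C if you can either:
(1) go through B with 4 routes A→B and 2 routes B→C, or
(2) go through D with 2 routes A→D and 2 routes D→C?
Route via B: 4×2=8. Route via D: 2×2=4. Total: 12.
Final answer: 12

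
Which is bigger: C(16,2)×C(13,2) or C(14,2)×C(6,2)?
C(16,2)×C(13,2)=9,360, C(14,2)×C(6,2)=1,365.
Final answer: C(16,2)×C(13,2)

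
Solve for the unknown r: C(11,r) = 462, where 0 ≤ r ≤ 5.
5

Explanation: C(11,r) is increasing for 0 ≤ r ≤ 5. Stepping up (C(11,r+1) = C(11,r)·(11−r)/(r+1)): C(11,1) = 11, C(11,2) = 55, C(11,3) = 165, C(11,4) = 330, C(11,5) = 462 ✓. So r = 5.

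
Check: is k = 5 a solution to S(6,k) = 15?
Yes

Explanation: S(6,5) = 5·S(5,5) + S(5,4) = 5·1 + 10 = 15, which equals 15.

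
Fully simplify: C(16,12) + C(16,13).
2,380
By Pascal's identity: C(17,13) = 2,380.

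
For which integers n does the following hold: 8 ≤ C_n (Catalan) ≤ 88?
4, 5

Explanation: C_3=5; C_4=14; C_5=42; C_6=132. So valid n = 4, 5.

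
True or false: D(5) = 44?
Derangements of 5 elements: D(5) = (5-1)·[D(4) + D(3)] = 4·[9 + 2] = 44.
Final answer: True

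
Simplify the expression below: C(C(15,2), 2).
5,460

Solution: C(15,2) = 105, then C(105, 2) = 5,460.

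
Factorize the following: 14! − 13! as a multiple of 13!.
13 × 13! = 80,951,270,400

Reasoning: 14! − 13! = 14·13! − 13! = (14 − 1)·13! = 13 × 13! = 80,951,270,400.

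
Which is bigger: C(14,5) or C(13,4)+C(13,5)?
By Pascal's identity: C(14,5) = C(13,4)+C(13,5) = 2,002. Equal.
Final answer: Equal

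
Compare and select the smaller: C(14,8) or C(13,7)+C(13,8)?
Equal

Working:
By Pascal's identity: C(14,8) = C(13,7)+C(13,8) = 3,003. Equal.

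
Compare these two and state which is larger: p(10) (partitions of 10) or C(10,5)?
Pentagonal recurrence p(n) = p(n−1) + p(n−2) − p(n−5) − p(n−7) + …: p(10) = p(9) + p(8) − p(5) − p(3) = 30 + 22 − 7 − 3 = 42; C(10,5) = 252.
Final answer: C(10,5)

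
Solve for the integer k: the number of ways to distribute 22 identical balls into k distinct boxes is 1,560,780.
8
Stars and bars: the count is C(22+k−1, k−1), increasing in k. k=6: C(27,5) = 80,730, k=7: C(28,6) = 376,740, k=8: C(29,7) = 1,560,780 ✓. So k = 8.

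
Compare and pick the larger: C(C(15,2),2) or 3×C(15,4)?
C(C(15,2),2)

Solution: C(C(15,2),2)=5,460, 3×C(15,4)=4,095.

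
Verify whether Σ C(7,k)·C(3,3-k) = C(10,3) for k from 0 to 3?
True
Vandermonde's identity gives C(10,3) = 120; RHS C(10,3) = 120.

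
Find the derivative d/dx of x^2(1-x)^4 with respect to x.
Product rule: 2x^{1}(1-x)^{4} + x^2·(-4)(1-x)^{3}.
Final answer: 2x^1(1-x)^4 - 4x^2(1-x)^3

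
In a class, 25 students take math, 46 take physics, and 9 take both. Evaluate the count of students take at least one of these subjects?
62

Working:
|A∪B| = |A|+|B|-|A∩B| = 25+46-9 = 62.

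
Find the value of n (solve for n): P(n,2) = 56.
8

P(n,2) = n(n−1) is increasing in n; n(n−1) ≈ (n−0.5)^2 = 56 gives n ≈ 8.0. Check: P(6,2) = 30, P(7,2) = 42, P(8,2) = 56 ✓. So n = 8.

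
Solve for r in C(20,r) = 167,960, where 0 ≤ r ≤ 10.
9

Working:
C(20,r) is increasing for 0 ≤ r ≤ 10. Stepping up (C(20,r+1) = C(20,r)·(20−r)/(r+1)): C(20,1) = 20, C(20,2) = 190, C(20,3) = 1,140, C(20,4) = 4,845, C(20,5) = 15,504, C(20,6) = 38,760, C(20,7) = 77,520, C(20,8) = 125,970, C(20,9) = 167,960 ✓. So r = 9.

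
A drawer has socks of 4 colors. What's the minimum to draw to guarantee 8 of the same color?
29

Worst case: 7 of each = 28. One more: 29.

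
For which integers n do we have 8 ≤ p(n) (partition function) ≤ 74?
6, 7, 8, 9, 10, 11
Tabulating p(n) via p(n) = p(n−1) + p(n−2) − p(n−5) − p(n−7) + …: p(5)=7; p(6)=11; p(7)=15; p(8)=22; p(9)=30; p(10)=42; p(11)=56; p(12)=77. So valid n = 6, 7, 8, 9, 10, 11.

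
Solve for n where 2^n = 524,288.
524,288 = 1,024 × 512 = 2^10 × 2^9 = 2^19, so n = 19.

Answer: 19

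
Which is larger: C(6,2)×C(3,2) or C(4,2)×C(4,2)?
C(6,2)×C(3,2)

Solution: C(6,2)×C(3,2)=45, C(4,2)×C(4,2)=36.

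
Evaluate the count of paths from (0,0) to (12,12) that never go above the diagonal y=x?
208,012

Working:
Counted by the Catalan number C_12: C_12 = C(24,12)/(12+1) = 2,704,156/13 = 208,012.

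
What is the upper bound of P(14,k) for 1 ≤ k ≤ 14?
87,178,291,200

Working:
P(14,k) increases in k, so maximum at k = 14: 14! = 87,178,291,200.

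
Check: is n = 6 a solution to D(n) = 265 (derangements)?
Yes

Solution: D(6) = (6-1)·[D(5) + D(4)] = 5·[44 + 9] = 265, which equals 265.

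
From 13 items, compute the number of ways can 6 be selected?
1,716
C(13,6) = 13! / (6! × (13-6)!)
         = 13! / (6! × 7!)
         = 1,716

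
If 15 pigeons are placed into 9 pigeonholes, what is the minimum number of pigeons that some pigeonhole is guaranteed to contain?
2

Reasoning: Pigeonhole: ⌈15/9⌉ = 2.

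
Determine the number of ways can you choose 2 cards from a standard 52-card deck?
1,326

Solution: C(52,2) = 1,326.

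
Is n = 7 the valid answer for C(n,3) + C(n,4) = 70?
C(7,3) + C(7,4) = 35 + 35 = 70, which equals 70.
Final answer: Yes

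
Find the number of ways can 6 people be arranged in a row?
Arrangements of 6 distinct objects: 6! = 720.
Final answer: 720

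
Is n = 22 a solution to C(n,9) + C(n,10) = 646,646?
No

Reasoning: C(22,9) + C(22,10) = 497,420 + 646,646 = 1,144,066, which does not equal 646,646.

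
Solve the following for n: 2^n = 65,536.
16

65,536 = 1,024 × 64 = 2^10 × 2^6 = 2^16, so n = 16.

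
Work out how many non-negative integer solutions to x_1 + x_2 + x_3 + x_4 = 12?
C(12+4-1, 4-1) = 455.

Answer: 455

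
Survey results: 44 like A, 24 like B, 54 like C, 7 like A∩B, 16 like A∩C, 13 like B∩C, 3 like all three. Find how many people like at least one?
|A∪B∪C| = 44+24+54-7-16-13+3 = 89.
Final answer: 89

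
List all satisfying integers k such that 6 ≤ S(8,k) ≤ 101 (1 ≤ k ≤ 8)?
7

S(8,1)=1; S(8,2)=127; S(8,3)=966; S(8,4)=1,701; S(8,5)=1,050; S(8,6)=266; S(8,7)=28; S(8,8)=1. So valid k = 7.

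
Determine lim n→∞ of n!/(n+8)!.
n!/(n+8)! = 1/[(n+1)(n+2)···(n+8)] → 0 as n → ∞.
Final answer: 0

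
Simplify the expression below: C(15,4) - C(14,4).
C(15,4) - C(14,4) = C(14,3) = 364.

Answer: 364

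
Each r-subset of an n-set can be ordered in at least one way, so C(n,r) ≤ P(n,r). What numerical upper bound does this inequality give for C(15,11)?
54,486,432,000

Reasoning: P(15,11) = 15·14·13·12·11·10·9·8·7·6·5 = 54,486,432,000, so C(15,11) ≤ 54,486,432,000. (The bound is loose by a factor of 11! = 39,916,800: C(15,11) = 54,486,432,000/39,916,800 = 1,365.)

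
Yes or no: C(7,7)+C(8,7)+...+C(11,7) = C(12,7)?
Hockey stick identity gives Σ = C(12,8) = 495; RHS C(12,7) = 792.
Final answer: No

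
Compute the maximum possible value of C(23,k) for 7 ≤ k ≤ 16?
C(23,k) is maximised at the centre of the row: C(23,11) = 1,352,078.
Final answer: 1,352,078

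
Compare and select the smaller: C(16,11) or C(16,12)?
C(16,12)

C(16,11)=4,368, C(16,12)=1,820.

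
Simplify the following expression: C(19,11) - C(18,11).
43,758

Explanation: C(19,11) - C(18,11) = C(18,10) = 43,758.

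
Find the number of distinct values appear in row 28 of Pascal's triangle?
15

Reasoning: Row 28 has entries C(28,0)..C(28,28); by symmetry C(28,k)=C(28,28-k), giving 15 distinct values.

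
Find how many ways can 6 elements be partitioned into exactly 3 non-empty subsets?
This equals S(6,3), the Stirling number of the 2nd kind.
Using the Stirling recurrence: S(n,k) = k·S(n-1,k) + S(n-1,k-1)
S(6,3) = 3·S(5,3) + S(5,2)
         = 3·25 + 15
         = 75 + 15
         = 90

Answer: 90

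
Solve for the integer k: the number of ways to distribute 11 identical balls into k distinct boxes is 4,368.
6
Stars and bars: the count is C(11+k−1, k−1), increasing in k. k=4: C(14,3) = 364, k=5: C(15,4) = 1,365, k=6: C(16,5) = 4,368 ✓. So k = 6.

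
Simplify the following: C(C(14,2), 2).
4,095

C(14,2) = 91, then C(91, 2) = 4,095.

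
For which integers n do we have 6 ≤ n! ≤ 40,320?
3, 4, 5, 6, 7, 8

Working:
n! is strictly increasing; 3! = 6 and 8! = 40,320, so valid n = 3, 4, 5, 6, 7, 8.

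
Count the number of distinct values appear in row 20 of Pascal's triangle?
Row 20 has entries C(20,0)..C(20,20); by symmetry C(20,k)=C(20,20-k), giving 11 distinct values.

Answer: 11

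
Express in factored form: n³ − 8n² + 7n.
n³ − 8n² + 7n = n(n² − 8n + 7) = n(n − 1)(n − 7).
Final answer: n(n − 1)(n − 7)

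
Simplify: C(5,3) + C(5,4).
15

Working:
By Pascal's identity: C(6,4) = 15.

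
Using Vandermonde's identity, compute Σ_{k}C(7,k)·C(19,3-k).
2,600

Reasoning: = C(7+19,3) = C(26,3) = 2,600.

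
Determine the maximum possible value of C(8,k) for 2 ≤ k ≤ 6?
C(8,k) is maximised at the centre of the row: C(8,4) = 70.
Final answer: 70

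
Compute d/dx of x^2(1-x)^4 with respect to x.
2x^1(1-x)^4 - 4x^2(1-x)^3

Working:
Product rule: 2x^{1}(1-x)^{4} + x^2·(-4)(1-x)^{3}.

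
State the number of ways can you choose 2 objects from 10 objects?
C(10,2) = 10! / (2! × (10-2)!)
         = 10! / (2! × 8!)
         = 45
Final answer: 45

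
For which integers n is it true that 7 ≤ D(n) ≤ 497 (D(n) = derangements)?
4, 5, 6

Working:
Using D(n) = (n−1)[D(n−1) + D(n−2)] with D(1)=0, D(2)=1: D(3)=2; D(4)=9; D(5)=44; D(6)=265; D(7)=1,854. So valid n = 4, 5, 6.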